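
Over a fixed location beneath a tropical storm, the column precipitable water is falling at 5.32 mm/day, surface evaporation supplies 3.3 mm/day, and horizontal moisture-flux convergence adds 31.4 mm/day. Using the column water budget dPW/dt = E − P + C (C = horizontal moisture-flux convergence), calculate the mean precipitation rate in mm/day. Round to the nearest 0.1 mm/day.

P ≈ 40.0 mm/day

dPW/dt = -5.32 mm/day.
P = E + C − dPW/dt = 3.3 + (31.4) − (-5.32) = 40.0 mm/day.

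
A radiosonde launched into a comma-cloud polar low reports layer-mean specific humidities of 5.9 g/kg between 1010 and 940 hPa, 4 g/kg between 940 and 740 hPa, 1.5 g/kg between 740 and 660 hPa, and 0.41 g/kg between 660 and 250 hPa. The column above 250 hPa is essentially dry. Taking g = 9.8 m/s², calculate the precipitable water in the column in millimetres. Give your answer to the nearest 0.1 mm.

PW ≈ 15.3 mm

Precipitable water is the column-integrated vapour mass per unit area: PW = (1/g) Σ q̄ Δp, with q in kg/kg and Δp in Pa (1 kg/m² of water = 1 mm).
Layer 1010–940 hPa: Δp = 70 hPa = 7000 Pa, q̄ = 0.0059 kg/kg → 0.0059 × 7000 / 9.8 = 4.21 mm
Layer 940–740 hPa: Δp = 200 hPa = 20000 Pa, q̄ = 0.004 kg/kg → 0.004 × 20000 / 9.8 = 8.16 mm
Layer 740–660 hPa: Δp = 80 hPa = 8000 Pa, q̄ = 0.0015 kg/kg → 0.0015 × 8000 / 9.8 = 1.22 mm
Layer 660–250 hPa: Δp = 410 hPa = 41000 Pa, q̄ = 0.00041 kg/kg → 0.00041 × 41000 / 9.8 = 1.72 mm
PW = 4.21 + 8.16 + 1.22 + 1.72 = 15.31 ≈ 15.3 mm.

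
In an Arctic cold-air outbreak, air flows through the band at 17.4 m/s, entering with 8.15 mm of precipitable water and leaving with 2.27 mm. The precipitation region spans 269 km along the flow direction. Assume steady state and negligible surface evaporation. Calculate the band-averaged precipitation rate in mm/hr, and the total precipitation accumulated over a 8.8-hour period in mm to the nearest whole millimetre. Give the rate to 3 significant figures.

R ≈ 1.37 mm/hr; total ≈ 12 mm

Column moisture flux per unit crosswind length is F = V × PW.
Inflow: F_in = 17.4 × 8.15 = 141.81 mm·m/s
Outflow: F_out = 17.4 × 2.27 = 39.498 mm·m/s
Steady-state rate R = (F_in − F_out)/L = (141.81 − 39.498) / 269000 m = 3.803e-04 mm/s.
R = 3.803e-04 × 3600 = 1.37 mm/hr.
Over 8.8 h: total = 1.37 × 8.8 = 12.056 ≈ 12 mm.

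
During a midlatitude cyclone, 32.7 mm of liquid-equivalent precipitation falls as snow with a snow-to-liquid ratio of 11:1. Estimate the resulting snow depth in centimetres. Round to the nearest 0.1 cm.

Snow depth = liquid × ratio = 32.7 mm × 11 = 359.7 mm = 36.0 cm.

snow depth ≈ 36.0 cm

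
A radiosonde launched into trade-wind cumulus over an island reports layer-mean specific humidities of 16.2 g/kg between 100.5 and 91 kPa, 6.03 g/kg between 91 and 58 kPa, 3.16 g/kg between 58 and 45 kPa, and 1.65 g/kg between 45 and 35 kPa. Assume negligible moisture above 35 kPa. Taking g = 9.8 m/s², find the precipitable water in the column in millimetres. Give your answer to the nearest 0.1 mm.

PW ≈ 41.9 mm

Precipitable water is the column-integrated vapour mass per unit area: PW = (1/g) Σ q̄ Δp, with q in kg/kg and Δp in Pa (1 kg/m² of water = 1 mm).
Layer 100.5–91 kPa: Δp = 95 hPa = 9500 Pa, q̄ = 0.0162 kg/kg → 0.0162 × 9500 / 9.8 = 15.70 mm
Layer 91–58 kPa: Δp = 330 hPa = 33000 Pa, q̄ = 0.00603 kg/kg → 0.00603 × 33000 / 9.8 = 20.31 mm
Layer 58–45 kPa: Δp = 130 hPa = 13000 Pa, q̄ = 0.00316 kg/kg → 0.00316 × 13000 / 9.8 = 4.19 mm
Layer 45–35 kPa: Δp = 100 hPa = 10000 Pa, q̄ = 0.00165 kg/kg → 0.00165 × 10000 / 9.8 = 1.68 mm
PW = 15.70 + 20.31 + 4.19 + 1.68 = 41.88 ≈ 41.9 mm.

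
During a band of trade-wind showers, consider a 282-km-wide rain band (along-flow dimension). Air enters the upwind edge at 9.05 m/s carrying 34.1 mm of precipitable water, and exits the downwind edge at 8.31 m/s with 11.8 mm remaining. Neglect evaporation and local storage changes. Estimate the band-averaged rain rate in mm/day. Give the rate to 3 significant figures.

R ≈ 64.5 mm/day

Column moisture flux per unit crosswind length is F = V × PW.
Inflow: F_in = 9.05 × 34.1 = 308.605 mm·m/s
Outflow: F_out = 8.31 × 11.8 = 98.058 mm·m/s
Steady-state rate R = (F_in − F_out)/L = (308.605 − 98.058) / 282000 m = 7.466e-04 mm/s.
R = 7.466e-04 × 3600 × 24 = 64.5 mm/day.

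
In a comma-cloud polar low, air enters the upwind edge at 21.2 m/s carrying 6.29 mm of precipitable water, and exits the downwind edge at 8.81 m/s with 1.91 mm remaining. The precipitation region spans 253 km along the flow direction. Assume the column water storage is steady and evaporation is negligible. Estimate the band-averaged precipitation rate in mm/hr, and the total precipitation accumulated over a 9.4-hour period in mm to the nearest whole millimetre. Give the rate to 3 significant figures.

Column moisture flux per unit crosswind length is F = V × PW.
Inflow: F_in = 21.2 × 6.29 = 133.348 mm·m/s
Outflow: F_out = 8.81 × 1.91 = 16.8271 mm·m/s
Steady-state rate R = (F_in − F_out)/L = (133.348 − 16.8271) / 253000 m = 4.606e-04 mm/s.
R = 4.606e-04 × 3600 = 1.66 mm/hr.
Over 9.4 h: total = 1.66 × 9.4 = 15.604 ≈ 16 mm.

R ≈ 1.66 mm/hr; total ≈ 16 mm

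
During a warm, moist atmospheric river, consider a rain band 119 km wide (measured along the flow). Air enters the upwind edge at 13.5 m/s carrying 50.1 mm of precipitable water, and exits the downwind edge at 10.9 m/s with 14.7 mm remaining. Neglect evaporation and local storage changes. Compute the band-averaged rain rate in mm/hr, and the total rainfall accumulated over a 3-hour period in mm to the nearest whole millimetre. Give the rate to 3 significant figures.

R ≈ 15.6 mm/hr; total ≈ 47 mm

Column moisture flux per unit crosswind length is F = V × PW.
Inflow: F_in = 13.5 × 50.1 = 676.35 mm·m/s
Outflow: F_out = 10.9 × 14.7 = 160.23 mm·m/s
Steady-state rate R = (F_in − F_out)/L = (676.35 − 160.23) / 119000 m = 4.337e-03 mm/s.
R = 4.337e-03 × 3600 = 15.6 mm/hr.
Over 3 h: total = 15.6 × 3 = 46.8 ≈ 47 mm.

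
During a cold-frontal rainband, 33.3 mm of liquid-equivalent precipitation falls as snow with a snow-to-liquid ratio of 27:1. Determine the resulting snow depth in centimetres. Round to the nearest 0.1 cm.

Snow depth = liquid × ratio = 33.3 mm × 27 = 899.1 mm = 89.9 cm.

snow depth ≈ 89.9 cm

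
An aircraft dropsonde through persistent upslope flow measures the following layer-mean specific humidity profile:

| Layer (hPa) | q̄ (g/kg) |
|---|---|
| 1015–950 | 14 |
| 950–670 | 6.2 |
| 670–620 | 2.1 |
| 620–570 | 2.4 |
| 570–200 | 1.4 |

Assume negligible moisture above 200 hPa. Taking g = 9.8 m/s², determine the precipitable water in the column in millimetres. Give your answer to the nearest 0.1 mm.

Precipitable water is the column-integrated vapour mass per unit area: PW = (1/g) Σ q̄ Δp, with q in kg/kg and Δp in Pa (1 kg/m² of water = 1 mm).
Layer 1015–950 hPa: Δp = 65 hPa = 6500 Pa, q̄ = 0.014 kg/kg → 0.014 × 6500 / 9.8 = 9.29 mm
Layer 950–670 hPa: Δp = 280 hPa = 28000 Pa, q̄ = 0.0062 kg/kg → 0.0062 × 28000 / 9.8 = 17.71 mm
Layer 670–620 hPa: Δp = 50 hPa = 5000 Pa, q̄ = 0.0021 kg/kg → 0.0021 × 5000 / 9.8 = 1.07 mm
Layer 620–570 hPa: Δp = 50 hPa = 5000 Pa, q̄ = 0.0024 kg/kg → 0.0024 × 5000 / 9.8 = 1.22 mm
Layer 570–200 hPa: Δp = 370 hPa = 37000 Pa, q̄ = 0.0014 kg/kg → 0.0014 × 37000 / 9.8 = 5.29 mm
PW = 9.29 + 17.71 + 1.07 + 1.22 + 5.29 = 34.58 ≈ 34.6 mm.

PW ≈ 34.6 mm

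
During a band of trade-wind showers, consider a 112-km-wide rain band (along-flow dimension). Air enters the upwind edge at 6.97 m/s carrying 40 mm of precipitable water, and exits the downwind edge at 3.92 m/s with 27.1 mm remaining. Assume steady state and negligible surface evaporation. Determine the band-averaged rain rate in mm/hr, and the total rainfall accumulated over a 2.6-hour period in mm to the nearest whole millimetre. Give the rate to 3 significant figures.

Column moisture flux per unit crosswind length is F = V × PW.
Inflow: F_in = 6.97 × 40 = 278.8 mm·m/s
Outflow: F_out = 3.92 × 27.1 = 106.232 mm·m/s
Steady-state rate R = (F_in − F_out)/L = (278.8 − 106.232) / 112000 m = 1.541e-03 mm/s.
R = 1.541e-03 × 3600 = 5.55 mm/hr.
Over 2.6 h: total = 5.55 × 2.6 = 14.43 ≈ 14 mm.

R ≈ 5.55 mm/hr; total ≈ 14 mm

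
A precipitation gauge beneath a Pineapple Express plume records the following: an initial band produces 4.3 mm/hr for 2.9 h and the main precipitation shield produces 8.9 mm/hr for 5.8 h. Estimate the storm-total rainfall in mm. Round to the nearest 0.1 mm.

total ≈ 64.1 mm

Total = Σ Rᵢ Δtᵢ = 4.3 × 2.9 + 8.9 × 5.8
      = 12.47 + 51.62 = 64.1 mm.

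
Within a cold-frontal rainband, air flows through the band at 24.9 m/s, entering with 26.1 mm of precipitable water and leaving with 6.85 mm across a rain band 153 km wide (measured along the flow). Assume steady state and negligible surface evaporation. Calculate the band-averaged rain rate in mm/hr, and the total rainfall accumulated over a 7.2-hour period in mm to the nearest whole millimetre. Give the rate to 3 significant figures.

Column moisture flux per unit crosswind length is F = V × PW.
Inflow: F_in = 24.9 × 26.1 = 649.89 mm·m/s
Outflow: F_out = 24.9 × 6.85 = 170.565 mm·m/s
Steady-state rate R = (F_in − F_out)/L = (649.89 − 170.565) / 153000 m = 3.133e-03 mm/s.
R = 3.133e-03 × 3600 = 11.3 mm/hr.
Over 7.2 h: total = 11.3 × 7.2 = 81.36 ≈ 81 mm.

R ≈ 11.3 mm/hr; total ≈ 81 mm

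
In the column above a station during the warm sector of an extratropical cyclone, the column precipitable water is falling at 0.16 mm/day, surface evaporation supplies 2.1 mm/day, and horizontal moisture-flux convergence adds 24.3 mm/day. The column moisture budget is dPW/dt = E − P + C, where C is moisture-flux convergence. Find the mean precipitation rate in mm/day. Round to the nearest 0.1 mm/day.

dPW/dt = -0.16 mm/day.
P = E + C − dPW/dt = 2.1 + (24.3) − (-0.16) = 26.6 mm/day.

P ≈ 26.6 mm/day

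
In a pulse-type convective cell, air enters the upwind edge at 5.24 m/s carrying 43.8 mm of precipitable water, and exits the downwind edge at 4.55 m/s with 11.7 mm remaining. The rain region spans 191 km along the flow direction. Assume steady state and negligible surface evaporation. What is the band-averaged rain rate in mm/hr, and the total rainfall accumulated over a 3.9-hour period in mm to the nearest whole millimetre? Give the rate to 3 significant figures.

Column moisture flux per unit crosswind length is F = V × PW.
Inflow: F_in = 5.24 × 43.8 = 229.512 mm·m/s
Outflow: F_out = 4.55 × 11.7 = 53.235 mm·m/s
Steady-state rate R = (F_in − F_out)/L = (229.512 − 53.235) / 191000 m = 9.229e-04 mm/s.
R = 9.229e-04 × 3600 = 3.32 mm/hr.
Over 3.9 h: total = 3.32 × 3.9 = 12.948 ≈ 13 mm.

R ≈ 3.32 mm/hr; total ≈ 13 mm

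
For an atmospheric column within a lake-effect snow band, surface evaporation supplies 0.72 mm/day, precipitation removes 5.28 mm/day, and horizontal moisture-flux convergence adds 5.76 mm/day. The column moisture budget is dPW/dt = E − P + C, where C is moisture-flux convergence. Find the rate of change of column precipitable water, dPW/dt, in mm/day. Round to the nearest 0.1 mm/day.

dPW/dt = E − P + C = 0.72 − 5.28 + (5.76) = 1.2 mm/day.

dPW/dt ≈ 1.2 mm/day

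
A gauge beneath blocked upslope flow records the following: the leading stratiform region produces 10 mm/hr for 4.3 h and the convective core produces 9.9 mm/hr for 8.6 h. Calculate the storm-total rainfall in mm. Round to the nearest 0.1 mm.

Total = Σ Rᵢ Δtᵢ = 10 × 4.3 + 9.9 × 8.6
      = 43 + 85.14 = 128.1 mm.

total ≈ 128.1 mm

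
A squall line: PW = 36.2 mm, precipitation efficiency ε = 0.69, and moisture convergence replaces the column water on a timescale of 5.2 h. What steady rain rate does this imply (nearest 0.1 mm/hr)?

R ≈ 4.8 mm/hr

Each overturning extracts ε × PW = 0.69 × 36.2 = 24.978 mm.
Rate = ε·PW / τ = 24.978 / 5.2 h = 4.8 mm/hr.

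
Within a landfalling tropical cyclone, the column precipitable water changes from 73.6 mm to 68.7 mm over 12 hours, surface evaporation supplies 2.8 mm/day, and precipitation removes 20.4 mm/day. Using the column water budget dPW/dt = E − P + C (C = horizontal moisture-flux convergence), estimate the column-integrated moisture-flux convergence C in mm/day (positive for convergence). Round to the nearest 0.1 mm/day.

dPW/dt = (68.7 − 73.6) mm / (12/24 day) = -9.800 mm/day.
C = dPW/dt − E + P = (-9.800) − 2.8 + 20.4 = 7.8 mm/day.

C ≈ 7.8 mm/day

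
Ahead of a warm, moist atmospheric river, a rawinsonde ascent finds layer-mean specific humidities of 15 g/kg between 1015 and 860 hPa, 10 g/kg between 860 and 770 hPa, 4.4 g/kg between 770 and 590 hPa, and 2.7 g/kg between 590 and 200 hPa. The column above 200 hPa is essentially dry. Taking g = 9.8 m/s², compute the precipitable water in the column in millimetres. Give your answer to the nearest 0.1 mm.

PW ≈ 51.7 mm

Precipitable water is the column-integrated vapour mass per unit area: PW = (1/g) Σ q̄ Δp, with q in kg/kg and Δp in Pa (1 kg/m² of water = 1 mm).
Layer 1015–860 hPa: Δp = 155 hPa = 15500 Pa, q̄ = 0.015 kg/kg → 0.015 × 15500 / 9.8 = 23.72 mm
Layer 860–770 hPa: Δp = 90 hPa = 9000 Pa, q̄ = 0.01 kg/kg → 0.01 × 9000 / 9.8 = 9.18 mm
Layer 770–590 hPa: Δp = 180 hPa = 18000 Pa, q̄ = 0.0044 kg/kg → 0.0044 × 18000 / 9.8 = 8.08 mm
Layer 590–200 hPa: Δp = 390 hPa = 39000 Pa, q̄ = 0.0027 kg/kg → 0.0027 × 39000 / 9.8 = 10.74 mm
PW = 23.72 + 9.18 + 8.08 + 10.74 = 51.72 ≈ 51.7 mm.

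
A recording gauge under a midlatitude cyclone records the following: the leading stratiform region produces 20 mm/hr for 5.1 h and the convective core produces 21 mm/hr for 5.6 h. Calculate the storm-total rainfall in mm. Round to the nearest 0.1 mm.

total ≈ 219.6 mm

Total = Σ Rᵢ Δtᵢ = 20 × 5.1 + 21 × 5.6
      = 102 + 117.6 = 219.6 mm.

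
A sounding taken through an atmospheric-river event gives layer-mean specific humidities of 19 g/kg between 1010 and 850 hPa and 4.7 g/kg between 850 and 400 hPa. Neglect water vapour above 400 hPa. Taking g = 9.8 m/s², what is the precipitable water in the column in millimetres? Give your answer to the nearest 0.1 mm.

PW ≈ 52.6 mm

Precipitable water is the column-integrated vapour mass per unit area: PW = (1/g) Σ q̄ Δp, with q in kg/kg and Δp in Pa (1 kg/m² of water = 1 mm).
Layer 1010–850 hPa: Δp = 160 hPa = 16000 Pa, q̄ = 0.019 kg/kg → 0.019 × 16000 / 9.8 = 31.02 mm
Layer 850–400 hPa: Δp = 450 hPa = 45000 Pa, q̄ = 0.0047 kg/kg → 0.0047 × 45000 / 9.8 = 21.58 mm
PW = 31.02 + 21.58 = 52.60 ≈ 52.6 mm.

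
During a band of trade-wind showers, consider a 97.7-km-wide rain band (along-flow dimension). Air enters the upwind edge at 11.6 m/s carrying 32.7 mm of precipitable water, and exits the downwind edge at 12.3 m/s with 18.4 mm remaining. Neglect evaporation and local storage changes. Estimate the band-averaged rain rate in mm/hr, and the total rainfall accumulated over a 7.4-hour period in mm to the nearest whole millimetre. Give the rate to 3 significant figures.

Column moisture flux per unit crosswind length is F = V × PW.
Inflow: F_in = 11.6 × 32.7 = 379.32 mm·m/s
Outflow: F_out = 12.3 × 18.4 = 226.32 mm·m/s
Steady-state rate R = (F_in − F_out)/L = (379.32 − 226.32) / 97700 m = 1.566e-03 mm/s.
R = 1.566e-03 × 3600 = 5.64 mm/hr.
Over 7.4 h: total = 5.64 × 7.4 = 41.736 ≈ 42 mm.

R ≈ 5.64 mm/hr; total ≈ 42 mm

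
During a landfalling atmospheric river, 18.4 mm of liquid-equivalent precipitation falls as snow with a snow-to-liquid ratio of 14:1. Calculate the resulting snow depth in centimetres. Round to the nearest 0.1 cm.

Snow depth = liquid × ratio = 18.4 mm × 14 = 257.6 mm = 25.8 cm.

snow depth ≈ 25.8 cm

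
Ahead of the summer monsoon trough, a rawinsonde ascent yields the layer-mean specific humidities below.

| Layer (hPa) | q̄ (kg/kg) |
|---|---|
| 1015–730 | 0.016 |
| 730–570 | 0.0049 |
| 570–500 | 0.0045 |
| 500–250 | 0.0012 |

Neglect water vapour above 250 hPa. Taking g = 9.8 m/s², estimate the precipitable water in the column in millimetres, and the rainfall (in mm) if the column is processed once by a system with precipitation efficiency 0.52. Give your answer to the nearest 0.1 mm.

Precipitable water is the column-integrated vapour mass per unit area: PW = (1/g) Σ q̄ Δp, with q in kg/kg and Δp in Pa (1 kg/m² of water = 1 mm).
Layer 1015–730 hPa: Δp = 285 hPa = 28500 Pa, q̄ = 0.016 kg/kg → 0.016 × 28500 / 9.8 = 46.53 mm
Layer 730–570 hPa: Δp = 160 hPa = 16000 Pa, q̄ = 0.0049 kg/kg → 0.0049 × 16000 / 9.8 = 8.00 mm
Layer 570–500 hPa: Δp = 70 hPa = 7000 Pa, q̄ = 0.0045 kg/kg → 0.0045 × 7000 / 9.8 = 3.21 mm
Layer 500–250 hPa: Δp = 250 hPa = 25000 Pa, q̄ = 0.0012 kg/kg → 0.0012 × 25000 / 9.8 = 3.06 mm
PW = 46.53 + 8.00 + 3.21 + 3.06 = 60.80 ≈ 60.8 mm.
Rainfall = ε × PW = 0.52 × 60.8 = 31.6 mm.

PW ≈ 60.8 mm; rainfall ≈ 31.6 mm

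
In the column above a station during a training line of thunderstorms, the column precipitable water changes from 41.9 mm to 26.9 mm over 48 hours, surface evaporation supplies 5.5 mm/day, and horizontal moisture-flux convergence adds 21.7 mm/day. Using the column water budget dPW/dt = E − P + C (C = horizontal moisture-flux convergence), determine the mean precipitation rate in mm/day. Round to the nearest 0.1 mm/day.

P ≈ 34.7 mm/day

dPW/dt = (26.9 − 41.9) mm / (48/24 day) = -7.500 mm/day.
P = E + C − dPW/dt = 5.5 + (21.7) − (-7.500) = 34.7 mm/day.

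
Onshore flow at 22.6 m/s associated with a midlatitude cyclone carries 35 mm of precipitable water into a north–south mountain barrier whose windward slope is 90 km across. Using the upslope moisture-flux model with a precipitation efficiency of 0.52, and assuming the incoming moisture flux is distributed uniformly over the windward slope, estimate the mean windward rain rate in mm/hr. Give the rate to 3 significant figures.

R ≈ 16.5 mm/hr

Incoming column moisture flux per unit ridge length: F = V × PW = 22.6 × 35 = 791 mm·m/s.
Spread over the 90 km slope with efficiency ε = 0.52: R = ε·F/W = 0.52 × 791 / 90000 m = 4.570e-03 mm/s.
R = 4.570e-03 × 3600 = 16.5 mm/hr.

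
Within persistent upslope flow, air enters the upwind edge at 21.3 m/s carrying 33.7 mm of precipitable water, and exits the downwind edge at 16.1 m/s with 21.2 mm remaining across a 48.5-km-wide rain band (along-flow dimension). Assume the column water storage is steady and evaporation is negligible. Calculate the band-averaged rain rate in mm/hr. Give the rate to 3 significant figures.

R ≈ 27.9 mm/hr

Column moisture flux per unit crosswind length is F = V × PW.
Inflow: F_in = 21.3 × 33.7 = 717.81 mm·m/s
Outflow: F_out = 16.1 × 21.2 = 341.32 mm·m/s
Steady-state rate R = (F_in − F_out)/L = (717.81 − 341.32) / 48500 m = 7.763e-03 mm/s.
R = 7.763e-03 × 3600 = 27.9 mm/hr.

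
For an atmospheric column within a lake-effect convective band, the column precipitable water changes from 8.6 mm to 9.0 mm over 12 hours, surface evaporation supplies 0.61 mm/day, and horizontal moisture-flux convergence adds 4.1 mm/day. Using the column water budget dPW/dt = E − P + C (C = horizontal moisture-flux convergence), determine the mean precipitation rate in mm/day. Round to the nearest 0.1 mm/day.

P ≈ 3.9 mm/day

dPW/dt = (9.0 − 8.6) mm / (12/24 day) = +0.800 mm/day.
P = E + C − dPW/dt = 0.61 + (4.1) − (+0.800) = 3.9 mm/day.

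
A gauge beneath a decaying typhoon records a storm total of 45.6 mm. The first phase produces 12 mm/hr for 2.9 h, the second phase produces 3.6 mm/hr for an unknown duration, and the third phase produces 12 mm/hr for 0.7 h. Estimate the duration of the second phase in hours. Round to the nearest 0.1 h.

Known phases: 12 × 2.9 + 12 × 0.7 = 34.8 + 8.4 = 43.2 mm.
Remaining depth = 45.6 − 43.2 = 2.4 mm.
Duration = 2.4 / 3.6 = 0.7 h.

duration ≈ 0.7 h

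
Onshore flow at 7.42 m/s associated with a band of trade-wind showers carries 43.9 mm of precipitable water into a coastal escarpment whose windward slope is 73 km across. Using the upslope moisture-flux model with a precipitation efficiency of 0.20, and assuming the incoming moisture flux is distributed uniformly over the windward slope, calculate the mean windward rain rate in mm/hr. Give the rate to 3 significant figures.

R ≈ 3.21 mm/hr

Incoming column moisture flux per unit ridge length: F = V × PW = 7.42 × 43.9 = 325.738 mm·m/s.
Spread over the 73 km slope with efficiency ε = 0.20: R = ε·F/W = 0.20 × 325.738 / 73000 m = 8.924e-04 mm/s.
R = 8.924e-04 × 3600 = 3.21 mm/hr.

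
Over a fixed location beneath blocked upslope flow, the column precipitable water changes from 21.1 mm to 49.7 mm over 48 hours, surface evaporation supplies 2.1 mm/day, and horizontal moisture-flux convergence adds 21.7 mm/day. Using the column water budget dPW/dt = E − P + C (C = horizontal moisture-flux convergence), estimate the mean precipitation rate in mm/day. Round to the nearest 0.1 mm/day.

P ≈ 9.5 mm/day

dPW/dt = (49.7 − 21.1) mm / (48/24 day) = +14.300 mm/day.
P = E + C − dPW/dt = 2.1 + (21.7) − (+14.300) = 9.5 mm/day.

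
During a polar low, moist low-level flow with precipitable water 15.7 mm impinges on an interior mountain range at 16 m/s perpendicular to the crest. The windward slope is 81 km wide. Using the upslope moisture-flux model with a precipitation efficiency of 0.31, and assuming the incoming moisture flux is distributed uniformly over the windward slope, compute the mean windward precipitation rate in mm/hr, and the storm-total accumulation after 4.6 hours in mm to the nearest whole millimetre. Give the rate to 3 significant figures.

R ≈ 3.46 mm/hr; total ≈ 16 mm

Incoming column moisture flux per unit ridge length: F = V × PW = 16 × 15.7 = 251.2 mm·m/s.
Spread over the 81 km slope with efficiency ε = 0.31: R = ε·F/W = 0.31 × 251.2 / 81000 m = 9.614e-04 mm/s.
R = 9.614e-04 × 3600 = 3.46 mm/hr.
Over 4.6 h: total = 3.46 × 4.6 = 15.916 ≈ 16 mm.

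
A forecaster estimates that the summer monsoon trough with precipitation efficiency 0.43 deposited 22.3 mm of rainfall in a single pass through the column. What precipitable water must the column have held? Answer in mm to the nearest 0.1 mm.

PW ≈ 51.9 mm

PW = rainfall / ε = 22.3 / 0.43 = 51.9 mm.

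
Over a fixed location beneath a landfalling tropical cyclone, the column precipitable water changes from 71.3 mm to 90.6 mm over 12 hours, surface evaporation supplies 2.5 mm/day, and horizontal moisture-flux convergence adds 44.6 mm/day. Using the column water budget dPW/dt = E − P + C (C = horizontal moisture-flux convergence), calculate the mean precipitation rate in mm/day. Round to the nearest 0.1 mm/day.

dPW/dt = (90.6 − 71.3) mm / (12/24 day) = +38.600 mm/day.
P = E + C − dPW/dt = 2.5 + (44.6) − (+38.600) = 8.5 mm/day.

P ≈ 8.5 mm/day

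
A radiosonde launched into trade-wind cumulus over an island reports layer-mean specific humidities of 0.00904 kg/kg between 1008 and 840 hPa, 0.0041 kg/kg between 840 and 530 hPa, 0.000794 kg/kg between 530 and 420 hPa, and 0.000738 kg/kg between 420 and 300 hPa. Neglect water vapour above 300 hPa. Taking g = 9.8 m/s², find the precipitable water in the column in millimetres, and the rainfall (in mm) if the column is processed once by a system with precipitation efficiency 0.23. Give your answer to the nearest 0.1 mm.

PW ≈ 30.3 mm; rainfall ≈ 7.0 mm

Precipitable water is the column-integrated vapour mass per unit area: PW = (1/g) Σ q̄ Δp, with q in kg/kg and Δp in Pa (1 kg/m² of water = 1 mm).
Layer 1008–840 hPa: Δp = 168 hPa = 16800 Pa, q̄ = 0.00904 kg/kg → 0.00904 × 16800 / 9.8 = 15.50 mm
Layer 840–530 hPa: Δp = 310 hPa = 31000 Pa, q̄ = 0.0041 kg/kg → 0.0041 × 31000 / 9.8 = 12.97 mm
Layer 530–420 hPa: Δp = 110 hPa = 11000 Pa, q̄ = 0.000794 kg/kg → 0.000794 × 11000 / 9.8 = 0.89 mm
Layer 420–300 hPa: Δp = 120 hPa = 12000 Pa, q̄ = 0.000738 kg/kg → 0.000738 × 12000 / 9.8 = 0.90 mm
PW = 15.50 + 12.97 + 0.89 + 0.90 = 30.26 ≈ 30.3 mm.
Rainfall = ε × PW = 0.23 × 30.3 = 7.0 mm.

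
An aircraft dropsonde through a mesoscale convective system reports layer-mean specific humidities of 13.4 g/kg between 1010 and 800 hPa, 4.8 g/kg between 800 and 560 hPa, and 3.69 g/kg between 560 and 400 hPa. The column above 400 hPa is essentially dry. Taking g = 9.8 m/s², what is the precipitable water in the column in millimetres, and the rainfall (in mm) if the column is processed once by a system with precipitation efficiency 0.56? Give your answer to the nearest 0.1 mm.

Precipitable water is the column-integrated vapour mass per unit area: PW = (1/g) Σ q̄ Δp, with q in kg/kg and Δp in Pa (1 kg/m² of water = 1 mm).
Layer 1010–800 hPa: Δp = 210 hPa = 21000 Pa, q̄ = 0.0134 kg/kg → 0.0134 × 21000 / 9.8 = 28.71 mm
Layer 800–560 hPa: Δp = 240 hPa = 24000 Pa, q̄ = 0.0048 kg/kg → 0.0048 × 24000 / 9.8 = 11.76 mm
Layer 560–400 hPa: Δp = 160 hPa = 16000 Pa, q̄ = 0.00369 kg/kg → 0.00369 × 16000 / 9.8 = 6.02 mm
PW = 28.71 + 11.76 + 6.02 = 46.49 ≈ 46.5 mm.
Rainfall = ε × PW = 0.56 × 46.5 = 26.0 mm.

PW ≈ 46.5 mm; rainfall ≈ 26.0 mm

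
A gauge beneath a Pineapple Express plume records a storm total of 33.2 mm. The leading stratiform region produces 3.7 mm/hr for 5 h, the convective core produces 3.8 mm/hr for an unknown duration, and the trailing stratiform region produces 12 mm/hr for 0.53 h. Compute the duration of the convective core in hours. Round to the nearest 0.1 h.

duration ≈ 2.2 h

Known phases: 3.7 × 5 + 12 × 0.53 = 18.5 + 6.36 = 24.86 mm.
Remaining depth = 33.2 − 24.86 = 8.34 mm.
Duration = 8.34 / 3.8 = 2.2 h.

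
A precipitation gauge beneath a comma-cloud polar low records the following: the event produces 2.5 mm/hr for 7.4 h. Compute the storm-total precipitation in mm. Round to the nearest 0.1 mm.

total ≈ 18.5 mm

Total = Σ Rᵢ Δtᵢ = 2.5 × 7.4
      = 18.5 = 18.5 mm.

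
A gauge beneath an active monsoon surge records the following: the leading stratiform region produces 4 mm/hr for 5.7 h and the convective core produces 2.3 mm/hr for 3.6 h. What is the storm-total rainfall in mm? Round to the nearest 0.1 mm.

Total = Σ Rᵢ Δtᵢ = 4 × 5.7 + 2.3 × 3.6
      = 22.8 + 8.28 = 31.1 mm.

total ≈ 31.1 mm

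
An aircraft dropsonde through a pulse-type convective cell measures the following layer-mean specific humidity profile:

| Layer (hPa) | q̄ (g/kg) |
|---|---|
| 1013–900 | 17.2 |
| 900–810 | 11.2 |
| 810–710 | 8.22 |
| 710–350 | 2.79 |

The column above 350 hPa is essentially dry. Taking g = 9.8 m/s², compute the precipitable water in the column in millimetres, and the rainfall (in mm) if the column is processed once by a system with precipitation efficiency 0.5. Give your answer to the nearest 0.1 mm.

PW ≈ 48.8 mm; rainfall ≈ 24.4 mm

Precipitable water is the column-integrated vapour mass per unit area: PW = (1/g) Σ q̄ Δp, with q in kg/kg and Δp in Pa (1 kg/m² of water = 1 mm).
Layer 1013–900 hPa: Δp = 113 hPa = 11300 Pa, q̄ = 0.0172 kg/kg → 0.0172 × 11300 / 9.8 = 19.83 mm
Layer 900–810 hPa: Δp = 90 hPa = 9000 Pa, q̄ = 0.0112 kg/kg → 0.0112 × 9000 / 9.8 = 10.29 mm
Layer 810–710 hPa: Δp = 100 hPa = 10000 Pa, q̄ = 0.00822 kg/kg → 0.00822 × 10000 / 9.8 = 8.39 mm
Layer 710–350 hPa: Δp = 360 hPa = 36000 Pa, q̄ = 0.00279 kg/kg → 0.00279 × 36000 / 9.8 = 10.25 mm
PW = 19.83 + 10.29 + 8.39 + 10.25 = 48.76 ≈ 48.8 mm.
Rainfall = ε × PW = 0.5 × 48.8 = 24.4 mm.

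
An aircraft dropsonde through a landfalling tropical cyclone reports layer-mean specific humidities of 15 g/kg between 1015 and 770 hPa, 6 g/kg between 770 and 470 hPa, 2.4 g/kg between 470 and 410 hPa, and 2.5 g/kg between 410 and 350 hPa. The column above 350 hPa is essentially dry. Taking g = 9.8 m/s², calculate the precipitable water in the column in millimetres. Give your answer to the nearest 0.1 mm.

PW ≈ 58.9 mm

Precipitable water is the column-integrated vapour mass per unit area: PW = (1/g) Σ q̄ Δp, with q in kg/kg and Δp in Pa (1 kg/m² of water = 1 mm).
Layer 1015–770 hPa: Δp = 245 hPa = 24500 Pa, q̄ = 0.015 kg/kg → 0.015 × 24500 / 9.8 = 37.50 mm
Layer 770–470 hPa: Δp = 300 hPa = 30000 Pa, q̄ = 0.006 kg/kg → 0.006 × 30000 / 9.8 = 18.37 mm
Layer 470–410 hPa: Δp = 60 hPa = 6000 Pa, q̄ = 0.0024 kg/kg → 0.0024 × 6000 / 9.8 = 1.47 mm
Layer 410–350 hPa: Δp = 60 hPa = 6000 Pa, q̄ = 0.0025 kg/kg → 0.0025 × 6000 / 9.8 = 1.53 mm
PW = 37.50 + 18.37 + 1.47 + 1.53 = 58.87 ≈ 58.9 mm.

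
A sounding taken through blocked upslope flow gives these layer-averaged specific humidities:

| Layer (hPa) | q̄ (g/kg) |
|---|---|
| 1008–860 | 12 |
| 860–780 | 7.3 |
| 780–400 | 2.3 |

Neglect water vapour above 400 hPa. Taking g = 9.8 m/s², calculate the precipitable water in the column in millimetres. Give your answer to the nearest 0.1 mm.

PW ≈ 33.0 mm

Precipitable water is the column-integrated vapour mass per unit area: PW = (1/g) Σ q̄ Δp, with q in kg/kg and Δp in Pa (1 kg/m² of water = 1 mm).
Layer 1008–860 hPa: Δp = 148 hPa = 14800 Pa, q̄ = 0.012 kg/kg → 0.012 × 14800 / 9.8 = 18.12 mm
Layer 860–780 hPa: Δp = 80 hPa = 8000 Pa, q̄ = 0.0073 kg/kg → 0.0073 × 8000 / 9.8 = 5.96 mm
Layer 780–400 hPa: Δp = 380 hPa = 38000 Pa, q̄ = 0.0023 kg/kg → 0.0023 × 38000 / 9.8 = 8.92 mm
PW = 18.12 + 5.96 + 8.92 = 33.00 ≈ 33.0 mm.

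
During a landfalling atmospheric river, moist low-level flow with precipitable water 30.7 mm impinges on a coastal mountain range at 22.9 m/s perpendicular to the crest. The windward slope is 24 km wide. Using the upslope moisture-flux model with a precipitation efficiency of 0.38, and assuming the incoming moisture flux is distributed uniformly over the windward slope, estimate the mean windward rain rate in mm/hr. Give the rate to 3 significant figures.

R ≈ 40.1 mm/hr

Incoming column moisture flux per unit ridge length: F = V × PW = 22.9 × 30.7 = 703.03 mm·m/s.
Spread over the 24 km slope with efficiency ε = 0.38: R = ε·F/W = 0.38 × 703.03 / 24000 m = 1.113e-02 mm/s.
R = 1.113e-02 × 3600 = 40.1 mm/hr.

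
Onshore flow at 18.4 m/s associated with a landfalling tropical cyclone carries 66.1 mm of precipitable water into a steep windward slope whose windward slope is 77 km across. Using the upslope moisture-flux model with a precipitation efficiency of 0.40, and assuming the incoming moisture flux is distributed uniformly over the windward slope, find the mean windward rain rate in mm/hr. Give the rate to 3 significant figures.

Incoming column moisture flux per unit ridge length: F = V × PW = 18.4 × 66.1 = 1216.24 mm·m/s.
Spread over the 77 km slope with efficiency ε = 0.40: R = ε·F/W = 0.40 × 1216.24 / 77000 m = 6.318e-03 mm/s.
R = 6.318e-03 × 3600 = 22.7 mm/hr.

R ≈ 22.7 mm/hr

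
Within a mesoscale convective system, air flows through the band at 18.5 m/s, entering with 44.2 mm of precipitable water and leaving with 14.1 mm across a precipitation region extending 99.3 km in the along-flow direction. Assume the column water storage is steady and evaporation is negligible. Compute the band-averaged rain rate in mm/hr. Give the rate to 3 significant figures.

Column moisture flux per unit crosswind length is F = V × PW.
Inflow: F_in = 18.5 × 44.2 = 817.7 mm·m/s
Outflow: F_out = 18.5 × 14.1 = 260.85 mm·m/s
Steady-state rate R = (F_in − F_out)/L = (817.7 − 260.85) / 99300 m = 5.608e-03 mm/s.
R = 5.608e-03 × 3600 = 20.2 mm/hr.

R ≈ 20.2 mm/hr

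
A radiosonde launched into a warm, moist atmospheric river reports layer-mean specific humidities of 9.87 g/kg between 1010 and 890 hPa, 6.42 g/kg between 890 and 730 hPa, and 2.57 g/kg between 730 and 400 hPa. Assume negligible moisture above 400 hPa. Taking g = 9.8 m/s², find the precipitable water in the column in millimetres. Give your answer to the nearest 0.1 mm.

Precipitable water is the column-integrated vapour mass per unit area: PW = (1/g) Σ q̄ Δp, with q in kg/kg and Δp in Pa (1 kg/m² of water = 1 mm).
Layer 1010–890 hPa: Δp = 120 hPa = 12000 Pa, q̄ = 0.00987 kg/kg → 0.00987 × 12000 / 9.8 = 12.09 mm
Layer 890–730 hPa: Δp = 160 hPa = 16000 Pa, q̄ = 0.00642 kg/kg → 0.00642 × 16000 / 9.8 = 10.48 mm
Layer 730–400 hPa: Δp = 330 hPa = 33000 Pa, q̄ = 0.00257 kg/kg → 0.00257 × 33000 / 9.8 = 8.65 mm
PW = 12.09 + 10.48 + 8.65 = 31.22 ≈ 31.2 mm.

PW ≈ 31.2 mm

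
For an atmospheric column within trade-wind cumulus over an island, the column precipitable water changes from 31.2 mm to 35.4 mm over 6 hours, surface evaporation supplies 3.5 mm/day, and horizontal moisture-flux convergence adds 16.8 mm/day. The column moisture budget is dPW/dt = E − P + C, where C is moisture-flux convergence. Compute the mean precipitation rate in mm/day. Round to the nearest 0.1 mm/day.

dPW/dt = (35.4 − 31.2) mm / (6/24 day) = +16.800 mm/day.
P = E + C − dPW/dt = 3.5 + (16.8) − (+16.800) = 3.5 mm/day.

P ≈ 3.5 mm/day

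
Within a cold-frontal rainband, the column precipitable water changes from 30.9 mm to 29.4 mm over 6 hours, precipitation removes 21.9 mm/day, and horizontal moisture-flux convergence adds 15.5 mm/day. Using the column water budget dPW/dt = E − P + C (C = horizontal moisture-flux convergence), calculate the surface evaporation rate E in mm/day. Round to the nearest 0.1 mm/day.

E ≈ 0.4 mm/day

dPW/dt = (29.4 − 30.9) mm / (6/24 day) = -6.000 mm/day.
E = dPW/dt + P − C = (-6.000) + 21.9 − (15.5) = 0.4 mm/day.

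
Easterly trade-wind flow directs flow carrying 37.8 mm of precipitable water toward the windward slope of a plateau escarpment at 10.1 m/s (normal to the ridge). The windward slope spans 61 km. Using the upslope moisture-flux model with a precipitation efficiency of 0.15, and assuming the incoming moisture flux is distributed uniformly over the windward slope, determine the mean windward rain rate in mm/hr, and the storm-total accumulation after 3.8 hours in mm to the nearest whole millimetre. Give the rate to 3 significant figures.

R ≈ 3.38 mm/hr; total ≈ 13 mm

Incoming column moisture flux per unit ridge length: F = V × PW = 10.1 × 37.8 = 381.78 mm·m/s.
Spread over the 61 km slope with efficiency ε = 0.15: R = ε·F/W = 0.15 × 381.78 / 61000 m = 9.388e-04 mm/s.
R = 9.388e-04 × 3600 = 3.38 mm/hr.
Over 3.8 h: total = 3.38 × 3.8 = 12.844 ≈ 13 mm.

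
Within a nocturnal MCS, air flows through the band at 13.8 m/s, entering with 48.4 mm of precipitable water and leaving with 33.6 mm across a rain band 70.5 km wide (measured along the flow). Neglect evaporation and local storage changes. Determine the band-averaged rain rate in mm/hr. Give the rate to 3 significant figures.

Column moisture flux per unit crosswind length is F = V × PW.
Inflow: F_in = 13.8 × 48.4 = 667.92 mm·m/s
Outflow: F_out = 13.8 × 33.6 = 463.68 mm·m/s
Steady-state rate R = (F_in − F_out)/L = (667.92 − 463.68) / 70500 m = 2.897e-03 mm/s.
R = 2.897e-03 × 3600 = 10.4 mm/hr.

R ≈ 10.4 mm/hr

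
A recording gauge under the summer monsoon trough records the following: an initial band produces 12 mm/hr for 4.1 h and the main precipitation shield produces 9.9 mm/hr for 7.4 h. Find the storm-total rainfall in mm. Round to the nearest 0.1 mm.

total ≈ 122.5 mm

Total = Σ Rᵢ Δtᵢ = 12 × 4.1 + 9.9 × 7.4
      = 49.2 + 73.26 = 122.5 mm.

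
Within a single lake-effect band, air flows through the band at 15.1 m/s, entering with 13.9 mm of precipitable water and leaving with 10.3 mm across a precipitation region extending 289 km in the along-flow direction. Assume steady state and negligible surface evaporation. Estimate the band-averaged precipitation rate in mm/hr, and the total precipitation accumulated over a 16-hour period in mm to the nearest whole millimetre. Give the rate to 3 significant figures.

Column moisture flux per unit crosswind length is F = V × PW.
Inflow: F_in = 15.1 × 13.9 = 209.89 mm·m/s
Outflow: F_out = 15.1 × 10.3 = 155.53 mm·m/s
Steady-state rate R = (F_in − F_out)/L = (209.89 − 155.53) / 289000 m = 1.881e-04 mm/s.
R = 1.881e-04 × 3600 = 0.677 mm/hr.
Over 16 h: total = 0.677 × 16 = 10.832 ≈ 11 mm.

R ≈ 0.677 mm/hr; total ≈ 11 mm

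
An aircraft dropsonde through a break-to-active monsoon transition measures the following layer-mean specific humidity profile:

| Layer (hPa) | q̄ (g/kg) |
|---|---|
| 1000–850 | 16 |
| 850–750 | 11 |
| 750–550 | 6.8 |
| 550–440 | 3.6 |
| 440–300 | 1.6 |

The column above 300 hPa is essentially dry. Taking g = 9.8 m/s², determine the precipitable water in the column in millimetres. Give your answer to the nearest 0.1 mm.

PW ≈ 55.9 mm

Precipitable water is the column-integrated vapour mass per unit area: PW = (1/g) Σ q̄ Δp, with q in kg/kg and Δp in Pa (1 kg/m² of water = 1 mm).
Layer 1000–850 hPa: Δp = 150 hPa = 15000 Pa, q̄ = 0.016 kg/kg → 0.016 × 15000 / 9.8 = 24.49 mm
Layer 850–750 hPa: Δp = 100 hPa = 10000 Pa, q̄ = 0.011 kg/kg → 0.011 × 10000 / 9.8 = 11.22 mm
Layer 750–550 hPa: Δp = 200 hPa = 20000 Pa, q̄ = 0.0068 kg/kg → 0.0068 × 20000 / 9.8 = 13.88 mm
Layer 550–440 hPa: Δp = 110 hPa = 11000 Pa, q̄ = 0.0036 kg/kg → 0.0036 × 11000 / 9.8 = 4.04 mm
Layer 440–300 hPa: Δp = 140 hPa = 14000 Pa, q̄ = 0.0016 kg/kg → 0.0016 × 14000 / 9.8 = 2.29 mm
PW = 24.49 + 11.22 + 13.88 + 4.04 + 2.29 = 55.92 ≈ 55.9 mm.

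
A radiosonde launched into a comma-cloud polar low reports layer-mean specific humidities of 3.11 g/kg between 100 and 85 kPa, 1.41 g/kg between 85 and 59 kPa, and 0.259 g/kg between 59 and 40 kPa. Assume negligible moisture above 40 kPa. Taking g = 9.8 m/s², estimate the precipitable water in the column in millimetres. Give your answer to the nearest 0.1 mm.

Precipitable water is the column-integrated vapour mass per unit area: PW = (1/g) Σ q̄ Δp, with q in kg/kg and Δp in Pa (1 kg/m² of water = 1 mm).
Layer 100–85 kPa: Δp = 150 hPa = 15000 Pa, q̄ = 0.00311 kg/kg → 0.00311 × 15000 / 9.8 = 4.76 mm
Layer 85–59 kPa: Δp = 260 hPa = 26000 Pa, q̄ = 0.00141 kg/kg → 0.00141 × 26000 / 9.8 = 3.74 mm
Layer 59–40 kPa: Δp = 190 hPa = 19000 Pa, q̄ = 0.000259 kg/kg → 0.000259 × 19000 / 9.8 = 0.50 mm
PW = 4.76 + 3.74 + 0.50 = 9.00 ≈ 9.0 mm.

PW ≈ 9.0 mm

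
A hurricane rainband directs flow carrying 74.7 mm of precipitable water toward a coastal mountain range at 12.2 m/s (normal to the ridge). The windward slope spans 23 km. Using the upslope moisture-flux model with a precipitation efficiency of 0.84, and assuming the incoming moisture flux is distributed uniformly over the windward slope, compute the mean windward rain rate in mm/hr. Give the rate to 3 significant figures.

R ≈ 120 mm/hr

Incoming column moisture flux per unit ridge length: F = V × PW = 12.2 × 74.7 = 911.34 mm·m/s.
Spread over the 23 km slope with efficiency ε = 0.84: R = ε·F/W = 0.84 × 911.34 / 23000 m = 3.328e-02 mm/s.
R = 3.328e-02 × 3600 = 120 mm/hr.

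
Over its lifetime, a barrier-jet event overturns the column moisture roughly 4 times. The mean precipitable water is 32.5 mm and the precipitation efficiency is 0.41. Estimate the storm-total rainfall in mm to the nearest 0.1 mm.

Each cycle deposits ε × PW = 0.41 × 32.5 = 13.325 mm.
Over 4 cycles: 4 × 13.325 = 53.3 mm.

rainfall ≈ 53.3 mm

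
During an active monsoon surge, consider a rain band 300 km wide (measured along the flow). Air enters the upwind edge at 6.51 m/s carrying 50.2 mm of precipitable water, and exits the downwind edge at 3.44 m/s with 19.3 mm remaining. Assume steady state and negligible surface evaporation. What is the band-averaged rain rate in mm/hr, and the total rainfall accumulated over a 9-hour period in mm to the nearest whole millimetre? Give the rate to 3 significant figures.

R ≈ 3.12 mm/hr; total ≈ 28 mm

Column moisture flux per unit crosswind length is F = V × PW.
Inflow: F_in = 6.51 × 50.2 = 326.802 mm·m/s
Outflow: F_out = 3.44 × 19.3 = 66.392 mm·m/s
Steady-state rate R = (F_in − F_out)/L = (326.802 − 66.392) / 300000 m = 8.680e-04 mm/s.
R = 8.680e-04 × 3600 = 3.12 mm/hr.
Over 9 h: total = 3.12 × 9 = 28.08 ≈ 28 mm.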